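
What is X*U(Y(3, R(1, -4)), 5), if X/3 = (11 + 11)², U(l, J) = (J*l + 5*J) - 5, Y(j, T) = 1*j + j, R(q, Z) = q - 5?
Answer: 72600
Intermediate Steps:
R(q, Z) = -5 + q
Y(j, T) = 2*j (Y(j, T) = j + j = 2*j)
U(l, J) = -5 + 5*J + J*l (U(l, J) = (5*J + J*l) - 5 = -5 + 5*J + J*l)
X = 1452 (X = 3*(11 + 11)² = 3*22² = 3*484 = 1452)
X*U(Y(3, R(1, -4)), 5) = 1452*(-5 + 5*5 + 5*(2*3)) = 1452*(-5 + 25 + 5*6) = 1452*(-5 + 25 + 30) = 1452*50 = 72600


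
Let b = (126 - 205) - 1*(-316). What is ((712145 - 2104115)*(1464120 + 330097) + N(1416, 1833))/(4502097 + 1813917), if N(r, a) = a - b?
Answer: -416249372649/1052669 ≈ -3.9542e+5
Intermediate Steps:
b = 237 (b = -79 + 316 = 237)
N(r, a) = -237 + a (N(r, a) = a - 1*237 = a - 237 = -237 + a)
((712145 - 2104115)*(1464120 + 330097) + N(1416, 1833))/(4502097 + 1813917) = ((712145 - 2104115)*(1464120 + 330097) + (-237 + 1833))/(4502097 + 1813917) = (-1391970*1794217 + 1596)/6316014 = (-2497496237490 + 1596)*(1/6316014) = -2497496235894*1/6316014 = -416249372649/1052669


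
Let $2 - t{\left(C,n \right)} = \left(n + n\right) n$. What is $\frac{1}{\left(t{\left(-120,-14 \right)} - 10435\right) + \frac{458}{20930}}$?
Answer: $- \frac{10465}{113283396} \approx -9.2379 \cdot 10^{-5}$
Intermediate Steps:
$t{\left(C,n \right)} = 2 - 2 n^{2}$ ($t{\left(C,n \right)} = 2 - \left(n + n\right) n = 2 - 2 n n = 2 - 2 n^{2}$)
$\frac{1}{\left(t{\left(-120,-14 \right)} - 10435\right) + \frac{458}{20930}} = \frac{1}{\left(\left(2 - 2 \left(-14\right)^{2}\right) - 10435\right) + \frac{458}{20930}} = \frac{1}{\left(\left(2 - 392\right) - 10435\right) + 458 \cdot \frac{1}{20930}} = \frac{1}{\left(\left(2 - 392\right) - 10435\right) + \frac{229}{10465}} = \frac{1}{\left(-390 - 10435\right) + \frac{229}{10465}} = \frac{1}{-10825 + \frac{229}{10465}} = \frac{1}{- \frac{113283396}{10465}} = - \frac{10465}{113283396}$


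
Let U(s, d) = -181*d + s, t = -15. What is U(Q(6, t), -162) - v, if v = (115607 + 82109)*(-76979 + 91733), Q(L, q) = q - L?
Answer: -2917072563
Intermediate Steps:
v = 2917101864 (v = 197716*14754 = 2917101864)
U(s, d) = s - 181*d
U(Q(6, t), -162) - v = ((-15 - 1*6) - 181*(-162)) - 1*2917101864 = ((-15 - 6) + 29322) - 2917101864 = (-21 + 29322) - 2917101864 = 29301 - 2917101864 = -2917072563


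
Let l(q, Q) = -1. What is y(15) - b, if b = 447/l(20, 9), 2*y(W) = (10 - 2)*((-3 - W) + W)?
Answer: 435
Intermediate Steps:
y(W) = -12 (y(W) = ((10 - 2)*((-3 - W) + W))/2 = (8*(-3))/2 = (½)*(-24) = -12)
b = -447 (b = 447/(-1) = 447*(-1) = -447)
y(15) - b = -12 - 1*(-447) = -12 + 447 = 435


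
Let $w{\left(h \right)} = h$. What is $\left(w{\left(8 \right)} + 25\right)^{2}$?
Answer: $1089$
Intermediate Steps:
$\left(w{\left(8 \right)} + 25\right)^{2} = \left(8 + 25\right)^{2} = 33^{2} = 1089$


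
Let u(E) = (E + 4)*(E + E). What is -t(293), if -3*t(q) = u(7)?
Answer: 154/3 ≈ 51.333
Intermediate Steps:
u(E) = 2*E*(4 + E) (u(E) = (4 + E)*(2*E) = 2*E*(4 + E))
t(q) = -154/3 (t(q) = -2*7*(4 + 7)/3 = -2*7*11/3 = -⅓*154 = -154/3)
-t(293) = -1*(-154/3) = 154/3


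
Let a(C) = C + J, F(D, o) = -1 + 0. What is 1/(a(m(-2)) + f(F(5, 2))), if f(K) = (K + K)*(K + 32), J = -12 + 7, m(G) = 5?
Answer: -1/62 ≈ -0.016129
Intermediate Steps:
J = -5
F(D, o) = -1
f(K) = 2*K*(32 + K) (f(K) = (2*K)*(32 + K) = 2*K*(32 + K))
a(C) = -5 + C (a(C) = C - 5 = -5 + C)
1/(a(m(-2)) + f(F(5, 2))) = 1/((-5 + 5) + 2*(-1)*(32 - 1)) = 1/(0 + 2*(-1)*31) = 1/(0 - 62) = 1/(-62) = -1/62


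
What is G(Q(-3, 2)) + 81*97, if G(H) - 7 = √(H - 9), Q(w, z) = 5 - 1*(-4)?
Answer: 7864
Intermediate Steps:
Q(w, z) = 9 (Q(w, z) = 5 + 4 = 9)
G(H) = 7 + √(-9 + H) (G(H) = 7 + √(H - 9) = 7 + √(-9 + H))
G(Q(-3, 2)) + 81*97 = (7 + √(-9 + 9)) + 81*97 = (7 + √0) + 7857 = (7 + 0) + 7857 = 7 + 7857 = 7864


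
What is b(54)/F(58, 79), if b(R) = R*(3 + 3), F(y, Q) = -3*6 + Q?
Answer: 324/61 ≈ 5.3115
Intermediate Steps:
F(y, Q) = -18 + Q
b(R) = 6*R (b(R) = R*6 = 6*R)
b(54)/F(58, 79) = (6*54)/(-18 + 79) = 324/61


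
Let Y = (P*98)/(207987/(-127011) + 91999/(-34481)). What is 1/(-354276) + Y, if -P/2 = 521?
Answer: 3300771628507544665/139174999715232 ≈ 23717.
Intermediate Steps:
P = -1042 (P = -2*521 = -1042)
Y = 37267798314313/1571373728 (Y = (-1042*98)/(207987/(-127011) + 91999/(-34481)) = -102116/(207987*(-1/127011) + 91999*(-1/34481)) = -102116/(-69329/42337 - 91999/34481) = -102116/(-6285494912/1459822097) = -102116*(-1459822097/6285494912) = 37267798314313/1571373728 ≈ 23717.)
1/(-354276) + Y = 1/(-354276) + 37267798314313/1571373728 = -1/354276 + 37267798314313/1571373728 = 3300771628507544665/139174999715232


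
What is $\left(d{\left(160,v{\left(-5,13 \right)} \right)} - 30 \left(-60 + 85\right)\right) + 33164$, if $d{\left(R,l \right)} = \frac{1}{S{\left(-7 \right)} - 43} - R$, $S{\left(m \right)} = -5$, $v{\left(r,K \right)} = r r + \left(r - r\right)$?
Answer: $\frac{1548191}{48} \approx 32254.0$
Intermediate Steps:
$v{\left(r,K \right)} = r^{2}$ ($v{\left(r,K \right)} = r^{2} + 0 = r^{2}$)
$d{\left(R,l \right)} = - \frac{1}{48} - R$ ($d{\left(R,l \right)} = \frac{1}{-5 - 43} - R = \frac{1}{-48} - R = - \frac{1}{48} - R$)
$\left(d{\left(160,v{\left(-5,13 \right)} \right)} - 30 \left(-60 + 85\right)\right) + 33164 = \left(\left(- \frac{1}{48} - 160\right) - 30 \left(-60 + 85\right)\right) + 33164 = \left(\left(- \frac{1}{48} - 160\right) - 750\right) + 33164 = \left(- \frac{7681}{48} - 750\right) + 33164 = - \frac{43681}{48} + 33164 = \frac{1548191}{48}$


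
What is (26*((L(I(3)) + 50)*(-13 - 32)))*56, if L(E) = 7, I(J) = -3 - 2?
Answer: -3734640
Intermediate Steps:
I(J) = -5
(26*((L(I(3)) + 50)*(-13 - 32)))*56 = (26*((7 + 50)*(-13 - 32)))*56 = (26*(57*(-45)))*56 = (26*(-2565))*56 = -66690*56 = -3734640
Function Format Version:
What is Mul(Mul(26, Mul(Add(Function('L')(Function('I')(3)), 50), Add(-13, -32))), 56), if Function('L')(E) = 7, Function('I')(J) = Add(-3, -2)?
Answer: -3734640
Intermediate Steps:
Function('I')(J) = -5
Mul(Mul(26, Mul(Add(Function('L')(Function('I')(3)), 50), Add(-13, -32))), 56) = Mul(Mul(26, Mul(Add(7, 50), Add(-13, -32))), 56) = Mul(Mul(26, Mul(57, -45)), 56) = Mul(Mul(26, -2565), 56) = Mul(-66690, 56) = -3734640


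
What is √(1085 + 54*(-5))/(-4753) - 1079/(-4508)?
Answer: 1079/4508 - √815/4753 ≈ 0.23335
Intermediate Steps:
√(1085 + 54*(-5))/(-4753) - 1079/(-4508) = √(1085 - 270)*(-1/4753) - 1079*(-1/4508) = √815*(-1/4753) + 1079/4508 = -√815/4753 + 1079/4508 = 1079/4508 - √815/4753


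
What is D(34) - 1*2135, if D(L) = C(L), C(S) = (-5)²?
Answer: -2110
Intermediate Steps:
C(S) = 25
D(L) = 25
D(34) - 1*2135 = 25 - 1*2135 = 25 - 2135 = -2110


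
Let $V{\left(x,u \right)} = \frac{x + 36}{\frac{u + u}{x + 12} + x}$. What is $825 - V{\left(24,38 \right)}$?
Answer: $\frac{38667}{47} \approx 822.7$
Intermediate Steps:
$V{\left(x,u \right)} = \frac{36 + x}{x + \frac{2 u}{12 + x}}$ ($V{\left(x,u \right)} = \frac{36 + x}{\frac{2 u}{12 + x} + x} = \frac{36 + x}{x + \frac{2 u}{12 + x}}$)
$825 - V{\left(24,38 \right)} = 825 - \frac{432 + 24^{2} + 48 \cdot 24}{24^{2} + 2 \cdot 38 + 12 \cdot 24} = 825 - \frac{432 + 576 + 1152}{576 + 76 + 288} = 825 - \frac{1}{940} \cdot 2160 = 825 - \frac{108}{47} = \frac{38667}{47}$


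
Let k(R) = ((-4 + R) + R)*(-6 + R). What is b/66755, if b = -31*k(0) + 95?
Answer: -649/66755 ≈ -0.0097221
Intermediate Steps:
k(R) = (-6 + R)*(-4 + 2*R) (k(R) = (-4 + 2*R)*(-6 + R) = (-6 + R)*(-4 + 2*R))
b = -649 (b = -31*(24 - 16*0 + 2*0²) + 95 = -31*(24 + 0 + 2*0) + 95 = -31*(24 + 0 + 0) + 95 = -31*24 + 95 = -744 + 95 = -649)
b/66755 = -649/66755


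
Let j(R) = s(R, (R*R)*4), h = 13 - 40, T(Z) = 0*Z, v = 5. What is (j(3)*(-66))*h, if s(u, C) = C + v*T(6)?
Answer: 64152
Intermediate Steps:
T(Z) = 0
h = -27
s(u, C) = C (s(u, C) = C + 5*0 = C + 0 = C)
j(R) = 4*R² (j(R) = (R*R)*4 = R²*4 = 4*R²)
(j(3)*(-66))*h = ((4*3²)*(-66))*(-27) = ((4*9)*(-66))*(-27) = (36*(-66))*(-27) = -2376*(-27) = 64152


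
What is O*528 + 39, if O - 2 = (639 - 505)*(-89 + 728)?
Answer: 45211623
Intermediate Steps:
O = 85628 (O = 2 + (639 - 505)*(-89 + 728) = 2 + 134*639 = 2 + 85626 = 85628)
O*528 + 39 = 85628*528 + 39 = 45211584 + 39 = 45211623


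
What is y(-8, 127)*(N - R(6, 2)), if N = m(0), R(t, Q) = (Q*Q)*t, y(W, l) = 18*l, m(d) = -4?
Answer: -64008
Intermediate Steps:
R(t, Q) = t*Q² (R(t, Q) = Q²*t = t*Q²)
N = -4
y(-8, 127)*(N - R(6, 2)) = (18*127)*(-4 - 6*2²) = 2286*(-4 - 6*4) = 2286*(-4 - 1*24) = 2286*(-4 - 24) = 2286*(-28) = -64008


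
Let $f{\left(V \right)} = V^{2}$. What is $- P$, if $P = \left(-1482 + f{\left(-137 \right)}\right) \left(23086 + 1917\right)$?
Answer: $-432226861$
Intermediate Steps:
$P = 432226861$ ($P = \left(-1482 + \left(-137\right)^{2}\right) \left(23086 + 1917\right) = \left(-1482 + 18769\right) 25003 = 17287 \cdot 25003 = 432226861$)
$- P = \left(-1\right) 432226861 = -432226861$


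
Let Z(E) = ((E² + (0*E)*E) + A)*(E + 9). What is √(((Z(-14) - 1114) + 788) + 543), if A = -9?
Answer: I*√718 ≈ 26.796*I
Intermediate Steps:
Z(E) = (-9 + E²)*(9 + E) (Z(E) = ((E² + (0*E)*E) - 9)*(E + 9) = ((E² + 0*E) - 9)*(9 + E) = ((E² + 0) - 9)*(9 + E) = (E² - 9)*(9 + E) = (-9 + E²)*(9 + E))
√(((Z(-14) - 1114) + 788) + 543) = √((((-81 + (-14)³ - 9*(-14) + 9*(-14)²) - 1114) + 788) + 543) = √((((-81 - 2744 + 126 + 9*196) - 1114) + 788) + 543) = √((((-81 - 2744 + 126 + 1764) - 1114) + 788) + 543) = √(((-935 - 1114) + 788) + 543) = √((-2049 + 788) + 543) = √(-1261 + 543) = √(-718) = I*√718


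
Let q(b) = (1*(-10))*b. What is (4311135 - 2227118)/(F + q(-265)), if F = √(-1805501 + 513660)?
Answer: 5522645050/8314341 - 2084017*I*√1291841/8314341 ≈ 664.23 - 284.89*I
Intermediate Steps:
F = I*√1291841 (F = √(-1291841) = I*√1291841 ≈ 1136.6*I)
q(b) = -10*b
(4311135 - 2227118)/(F + q(-265)) = (4311135 - 2227118)/(I*√1291841 - 10*(-265)) = 2084017/(I*√1291841 + 2650) = 2084017/(2650 + I*√1291841)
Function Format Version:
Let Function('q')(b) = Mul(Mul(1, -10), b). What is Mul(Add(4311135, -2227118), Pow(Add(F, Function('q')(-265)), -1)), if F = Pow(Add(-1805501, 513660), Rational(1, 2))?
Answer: Add(Rational(5522645050, 8314341), Mul(Rational(-2084017, 8314341), I, Pow(1291841, Rational(1, 2)))) ≈ Add(664.23, Mul(-284.89, I))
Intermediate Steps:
F = Mul(I, Pow(1291841, Rational(1, 2))) (F = Pow(-1291841, Rational(1, 2)) = Mul(I, Pow(1291841, Rational(1, 2))) ≈ Mul(1136.6, I))
Function('q')(b) = Mul(-10, b)
Mul(Add(4311135, -2227118), Pow(Add(F, Function('q')(-265)), -1)) = Mul(Add(4311135, -2227118), Pow(Add(Mul(I, Pow(1291841, Rational(1, 2))), Mul(-10, -265)), -1)) = Mul(2084017, Pow(Add(Mul(I, Pow(1291841, Rational(1, 2))), 2650), -1)) = Mul(2084017, Pow(Add(2650, Mul(I, Pow(1291841, Rational(1, 2)))), -1))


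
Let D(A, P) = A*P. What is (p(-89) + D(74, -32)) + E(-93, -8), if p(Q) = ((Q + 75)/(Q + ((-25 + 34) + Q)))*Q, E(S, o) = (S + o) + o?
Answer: -419859/169 ≈ -2484.4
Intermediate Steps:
E(S, o) = S + 2*o
p(Q) = Q*(75 + Q)/(9 + 2*Q) (p(Q) = ((75 + Q)/(Q + (9 + Q)))*Q = ((75 + Q)/(9 + 2*Q))*Q = Q*(75 + Q)/(9 + 2*Q))
(p(-89) + D(74, -32)) + E(-93, -8) = (-89*(75 - 89)/(9 + 2*(-89)) + 74*(-32)) + (-93 + 2*(-8)) = (-89*(-14)/(9 - 178) - 2368) + (-93 - 16) = (-89*(-14)/(-169) - 2368) - 109 = (-89*(-1/169)*(-14) - 2368) - 109 = (-1246/169 - 2368) - 109 = -401438/169 - 109 = -419859/169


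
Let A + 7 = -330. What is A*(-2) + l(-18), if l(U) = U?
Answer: 656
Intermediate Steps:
A = -337 (A = -7 - 330 = -337)
A*(-2) + l(-18) = -337*(-2) - 18 = 674 - 18 = 656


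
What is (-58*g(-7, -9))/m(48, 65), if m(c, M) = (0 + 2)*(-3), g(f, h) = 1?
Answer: 29/3 ≈ 9.6667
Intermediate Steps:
m(c, M) = -6 (m(c, M) = 2*(-3) = -6)
(-58*g(-7, -9))/m(48, 65) = -58*1/(-6) = -58*(-1/6) = 29/3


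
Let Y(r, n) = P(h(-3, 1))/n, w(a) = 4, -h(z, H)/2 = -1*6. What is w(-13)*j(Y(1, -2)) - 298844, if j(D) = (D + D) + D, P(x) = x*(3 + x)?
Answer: -299924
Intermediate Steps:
h(z, H) = 12 (h(z, H) = -(-2)*6 = -2*(-6) = 12)
Y(r, n) = 180/n (Y(r, n) = (12*(3 + 12))/n = (12*15)/n = 180/n)
j(D) = 3*D (j(D) = 2*D + D = 3*D)
w(-13)*j(Y(1, -2)) - 298844 = 4*(3*(180/(-2))) - 298844 = 4*(3*(180*(-½))) - 298844 = 4*(3*(-90)) - 298844 = 4*(-270) - 298844 = -1080 - 298844 = -299924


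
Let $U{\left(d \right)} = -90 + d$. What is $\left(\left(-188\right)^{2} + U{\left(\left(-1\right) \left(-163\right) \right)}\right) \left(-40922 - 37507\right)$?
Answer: $-2777719893$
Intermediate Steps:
$\left(\left(-188\right)^{2} + U{\left(\left(-1\right) \left(-163\right) \right)}\right) \left(-40922 - 37507\right) = \left(\left(-188\right)^{2} - -73\right) \left(-40922 - 37507\right) = \left(35344 + \left(-90 + 163\right)\right) \left(-78429\right) = \left(35344 + 73\right) \left(-78429\right) = 35417 \left(-78429\right) = -2777719893$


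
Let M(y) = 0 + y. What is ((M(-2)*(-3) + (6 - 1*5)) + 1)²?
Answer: 64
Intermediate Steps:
M(y) = y
((M(-2)*(-3) + (6 - 1*5)) + 1)² = ((-2*(-3) + (6 - 1*5)) + 1)² = ((6 + (6 - 5)) + 1)² = ((6 + 1) + 1)² = (7 + 1)² = 8² = 64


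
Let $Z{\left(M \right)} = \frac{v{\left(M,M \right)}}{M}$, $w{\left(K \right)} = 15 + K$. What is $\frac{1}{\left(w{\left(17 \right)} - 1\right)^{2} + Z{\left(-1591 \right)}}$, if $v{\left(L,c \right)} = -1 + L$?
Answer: $\frac{1591}{1530543} \approx 0.0010395$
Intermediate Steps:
$Z{\left(M \right)} = \frac{-1 + M}{M}$
$\frac{1}{\left(w{\left(17 \right)} - 1\right)^{2} + Z{\left(-1591 \right)}} = \frac{1}{\left(\left(15 + 17\right) - 1\right)^{2} + \frac{-1 - 1591}{-1591}} = \frac{1}{\left(32 - 1\right)^{2} - - \frac{1592}{1591}} = \frac{1}{31^{2} + \frac{1592}{1591}} = \frac{1}{961 + \frac{1592}{1591}} = \frac{1}{\frac{1530543}{1591}} = \frac{1591}{1530543}$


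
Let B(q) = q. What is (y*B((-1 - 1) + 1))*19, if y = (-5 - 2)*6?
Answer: 798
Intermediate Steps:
y = -42 (y = -7*6 = -42)
(y*B((-1 - 1) + 1))*19 = -42*((-1 - 1) + 1)*19 = -42*(-2 + 1)*19 = -42*(-1)*19 = 42*19 = 798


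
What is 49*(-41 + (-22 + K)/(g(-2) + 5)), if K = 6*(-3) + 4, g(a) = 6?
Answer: -23863/11 ≈ -2169.4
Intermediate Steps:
K = -14 (K = -18 + 4 = -14)
49*(-41 + (-22 + K)/(g(-2) + 5)) = 49*(-41 + (-22 - 14)/(6 + 5)) = 49*(-41 - 36/11) = 49*(-487/11) = -23863/11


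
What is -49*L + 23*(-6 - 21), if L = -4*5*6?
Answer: 5259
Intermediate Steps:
L = -120 (L = -20*6 = -120)
-49*L + 23*(-6 - 21) = -49*(-120) + 23*(-6 - 21) = 5880 + 23*(-27) = 5880 - 621 = 5259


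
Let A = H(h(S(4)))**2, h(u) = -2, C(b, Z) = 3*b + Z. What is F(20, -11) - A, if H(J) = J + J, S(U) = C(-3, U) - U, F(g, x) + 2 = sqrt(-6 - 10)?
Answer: -18 + 4*I ≈ -18.0 + 4.0*I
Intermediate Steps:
C(b, Z) = Z + 3*b
F(g, x) = -2 + 4*I (F(g, x) = -2 + sqrt(-6 - 10) = -2 + sqrt(-16) = -2 + 4*I)
S(U) = -9 (S(U) = (U + 3*(-3)) - U = (U - 9) - U = (-9 + U) - U = -9)
H(J) = 2*J
A = 16 (A = (2*(-2))**2 = (-4)**2 = 16)
F(20, -11) - A = (-2 + 4*I) - 1*16 = (-2 + 4*I) - 16 = -18 + 4*I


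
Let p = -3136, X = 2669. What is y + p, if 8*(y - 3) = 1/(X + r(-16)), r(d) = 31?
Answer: -67672799/21600 ≈ -3133.0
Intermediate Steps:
y = 64801/21600 (y = 3 + 1/(8*(2669 + 31)) = 3 + (⅛)/2700 = 3 + (⅛)*(1/2700) = 3 + 1/21600 = 64801/21600 ≈ 3.0000)
y + p = 64801/21600 - 3136 = -67672799/21600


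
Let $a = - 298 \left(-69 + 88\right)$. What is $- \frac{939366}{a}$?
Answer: $\frac{469683}{2831} \approx 165.91$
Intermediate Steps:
$a = -5662$ ($a = \left(-298\right) 19 = -5662$)
$- \frac{939366}{a} = - \frac{939366}{-5662} = \left(-939366\right) \left(- \frac{1}{5662}\right) = \frac{469683}{2831}$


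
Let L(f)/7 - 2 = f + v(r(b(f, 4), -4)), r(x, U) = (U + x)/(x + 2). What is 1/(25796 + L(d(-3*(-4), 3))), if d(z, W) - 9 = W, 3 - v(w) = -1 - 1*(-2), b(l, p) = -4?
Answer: 1/25908 ≈ 3.8598e-5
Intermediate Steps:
r(x, U) = (U + x)/(2 + x)
v(w) = 2 (v(w) = 3 - (-1 - 1*(-2)) = 3 - (-1 + 2) = 3 - 1*1 = 3 - 1 = 2)
d(z, W) = 9 + W
L(f) = 28 + 7*f (L(f) = 14 + 7*(f + 2) = 14 + 7*(2 + f) = 14 + (14 + 7*f) = 28 + 7*f)
1/(25796 + L(d(-3*(-4), 3))) = 1/(25796 + (28 + 7*(9 + 3))) = 1/(25796 + (28 + 7*12)) = 1/(25796 + (28 + 84)) = 1/(25796 + 112) = 1/25908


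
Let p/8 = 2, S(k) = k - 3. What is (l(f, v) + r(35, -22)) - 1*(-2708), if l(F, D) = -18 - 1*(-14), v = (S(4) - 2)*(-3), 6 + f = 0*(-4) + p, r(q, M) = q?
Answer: 2739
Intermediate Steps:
S(k) = -3 + k
p = 16 (p = 8*2 = 16)
f = 10 (f = -6 + (0*(-4) + 16) = -6 + (0 + 16) = -6 + 16 = 10)
v = 3 (v = ((-3 + 4) - 2)*(-3) = (1 - 2)*(-3) = -1*(-3) = 3)
l(F, D) = -4 (l(F, D) = -18 + 14 = -4)
(l(f, v) + r(35, -22)) - 1*(-2708) = (-4 + 35) - 1*(-2708) = 31 + 2708 = 2739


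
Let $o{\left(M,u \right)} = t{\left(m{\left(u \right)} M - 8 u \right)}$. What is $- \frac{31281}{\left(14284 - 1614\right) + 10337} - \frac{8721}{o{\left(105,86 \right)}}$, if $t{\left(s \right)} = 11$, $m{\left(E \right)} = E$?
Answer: $- \frac{66996046}{84359} \approx -794.18$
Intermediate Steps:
$o{\left(M,u \right)} = 11$
$- \frac{31281}{\left(14284 - 1614\right) + 10337} - \frac{8721}{o{\left(105,86 \right)}} = - \frac{31281}{\left(14284 - 1614\right) + 10337} - \frac{8721}{11} = - \frac{31281}{12670 + 10337} - \frac{8721}{11} = - \frac{31281}{23007} - \frac{8721}{11} = \left(-31281\right) \frac{1}{23007} - \frac{8721}{11} = - \frac{10427}{7669} - \frac{8721}{11} = - \frac{66996046}{84359}$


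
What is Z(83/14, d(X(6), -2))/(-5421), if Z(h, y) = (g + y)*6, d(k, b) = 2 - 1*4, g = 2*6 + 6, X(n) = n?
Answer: -32/1807 ≈ -0.017709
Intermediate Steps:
g = 18 (g = 12 + 6 = 18)
d(k, b) = -2 (d(k, b) = 2 - 4 = -2)
Z(h, y) = 108 + 6*y (Z(h, y) = (18 + y)*6 = 108 + 6*y)
Z(83/14, d(X(6), -2))/(-5421) = (108 + 6*(-2))/(-5421) = (108 - 12)*(-1/5421) = 96*(-1/5421) = -32/1807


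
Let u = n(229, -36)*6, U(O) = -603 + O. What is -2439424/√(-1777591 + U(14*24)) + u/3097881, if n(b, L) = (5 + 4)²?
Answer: 54/344209 + 1219712*I*√1777858/888929 ≈ 0.00015688 + 1829.5*I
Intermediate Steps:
n(b, L) = 81 (n(b, L) = 9² = 81)
u = 486 (u = 81*6 = 486)
-2439424/√(-1777591 + U(14*24)) + u/3097881 = -2439424/√(-1777591 + (-603 + 14*24)) + 486/3097881 = -2439424/√(-1777591 + (-603 + 336)) + 486*(1/3097881) = -2439424/√(-1777591 - 267) + 54/344209 = -2439424*(-I*√1777858/1777858) + 54/344209 = -(-1219712)*I*√1777858/888929 + 54/344209 = 1219712*I*√1777858/888929 + 54/344209 = 54/344209 + 1219712*I*√1777858/888929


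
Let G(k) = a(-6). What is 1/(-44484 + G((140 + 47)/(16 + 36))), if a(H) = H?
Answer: -1/44490 ≈ -2.2477e-5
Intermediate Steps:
G(k) = -6
1/(-44484 + G((140 + 47)/(16 + 36))) = 1/(-44484 - 6) = 1/(-44490) = -1/44490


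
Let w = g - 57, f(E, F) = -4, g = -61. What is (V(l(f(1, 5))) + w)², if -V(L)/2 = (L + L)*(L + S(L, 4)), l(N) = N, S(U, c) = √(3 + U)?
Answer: 32868 - 5824*I ≈ 32868.0 - 5824.0*I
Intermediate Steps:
V(L) = -4*L*(L + √(3 + L)) (V(L) = -2*(L + L)*(L + √(3 + L)) = -2*2*L*(L + √(3 + L)) = -4*L*(L + √(3 + L)))
w = -118 (w = -61 - 57 = -118)
(V(l(f(1, 5))) + w)² = (-4*(-4)*(-4 + √(3 - 4)) - 118)² = (-4*(-4)*(-4 + √(-1)) - 118)² = (-4*(-4)*(-4 + I) - 118)² = ((-64 + 16*I) - 118)² = (-182 + 16*I)²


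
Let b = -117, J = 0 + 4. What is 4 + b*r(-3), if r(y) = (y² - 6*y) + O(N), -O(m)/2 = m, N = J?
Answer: -2219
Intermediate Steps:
J = 4
N = 4
O(m) = -2*m
r(y) = -8 + y² - 6*y (r(y) = (y² - 6*y) - 2*4 = (y² - 6*y) - 8 = -8 + y² - 6*y)
4 + b*r(-3) = 4 - 117*(-8 + (-3)² - 6*(-3)) = 4 - 117*(-8 + 9 + 18) = 4 - 117*19 = 4 - 2223 = -2219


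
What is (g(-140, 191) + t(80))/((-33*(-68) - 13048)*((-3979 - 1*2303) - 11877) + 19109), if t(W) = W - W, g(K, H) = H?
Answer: 191/196208945 ≈ 9.7345e-7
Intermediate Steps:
t(W) = 0
(g(-140, 191) + t(80))/((-33*(-68) - 13048)*((-3979 - 1*2303) - 11877) + 19109) = (191 + 0)/((-33*(-68) - 13048)*((-3979 - 1*2303) - 11877) + 19109) = 191/((2244 - 13048)*((-3979 - 2303) - 11877) + 19109) = 191/(-10804*(-6282 - 11877) + 19109) = 191/(-10804*(-18159) + 19109) = 191/(196189836 + 19109) = 191/196208945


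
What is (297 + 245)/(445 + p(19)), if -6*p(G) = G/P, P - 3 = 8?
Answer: 35772/29351 ≈ 1.2188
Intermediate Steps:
P = 11 (P = 3 + 8 = 11)
p(G) = -G/66 (p(G) = -G/(6*11) = -G/66)
(297 + 245)/(445 + p(19)) = (297 + 245)/(445 - 1/66*19) = 542/(445 - 19/66) = 542/(29351/66) = 542*(66/29351) = 35772/29351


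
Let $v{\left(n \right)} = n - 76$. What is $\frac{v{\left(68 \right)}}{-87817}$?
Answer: $\frac{8}{87817} \approx 9.1098 \cdot 10^{-5}$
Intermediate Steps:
$v{\left(n \right)} = -76 + n$
$\frac{v{\left(68 \right)}}{-87817} = \frac{-76 + 68}{-87817} = \left(-8\right) \left(- \frac{1}{87817}\right) = \frac{8}{87817}$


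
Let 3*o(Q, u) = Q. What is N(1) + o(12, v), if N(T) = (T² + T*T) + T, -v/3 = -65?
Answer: 7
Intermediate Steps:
v = 195 (v = -3*(-65) = 195)
o(Q, u) = Q/3
N(T) = T + 2*T² (N(T) = (T² + T²) + T = 2*T² + T = T + 2*T²)
N(1) + o(12, v) = 1*(1 + 2*1) + (⅓)*12 = 1*(1 + 2) + 4 = 1*3 + 4 = 3 + 4 = 7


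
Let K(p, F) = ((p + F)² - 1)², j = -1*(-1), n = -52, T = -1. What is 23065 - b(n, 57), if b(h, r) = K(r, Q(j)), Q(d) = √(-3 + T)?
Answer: -10448487 - 1479264*I ≈ -1.0448e+7 - 1.4793e+6*I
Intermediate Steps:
j = 1
Q(d) = 2*I (Q(d) = √(-3 - 1) = √(-4) = 2*I)
K(p, F) = (-1 + (F + p)²)² (K(p, F) = ((F + p)² - 1)² = (-1 + (F + p)²)²)
b(h, r) = (-1 + (r + 2*I)²)² (b(h, r) = (-1 + (2*I + r)²)² = (-1 + (r + 2*I)²)²)
23065 - b(n, 57) = 23065 - (-1 + (57 + 2*I)²)²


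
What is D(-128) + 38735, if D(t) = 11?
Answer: 38746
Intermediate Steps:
D(-128) + 38735 = 11 + 38735 = 38746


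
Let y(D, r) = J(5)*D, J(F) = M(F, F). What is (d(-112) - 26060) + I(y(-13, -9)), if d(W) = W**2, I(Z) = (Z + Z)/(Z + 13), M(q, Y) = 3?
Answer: -13513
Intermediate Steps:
J(F) = 3
y(D, r) = 3*D
I(Z) = 2*Z/(13 + Z) (I(Z) = (2*Z)/(13 + Z) = 2*Z/(13 + Z))
(d(-112) - 26060) + I(y(-13, -9)) = ((-112)**2 - 26060) + 2*(3*(-13))/(13 + 3*(-13)) = (12544 - 26060) + 2*(-39)/(13 - 39) = -13516 + 2*(-39)/(-26) = -13516 + 2*(-39)*(-1/26) = -13516 + 3 = -13513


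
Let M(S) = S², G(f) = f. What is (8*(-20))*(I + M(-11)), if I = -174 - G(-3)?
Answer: 8000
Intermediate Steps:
I = -171 (I = -174 - 1*(-3) = -174 + 3 = -171)
(8*(-20))*(I + M(-11)) = (8*(-20))*(-171 + (-11)²) = -160*(-171 + 121) = -160*(-50) = 8000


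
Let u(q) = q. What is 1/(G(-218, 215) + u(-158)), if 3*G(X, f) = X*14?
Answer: -3/3526 ≈ -0.00085082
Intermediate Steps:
G(X, f) = 14*X/3 (G(X, f) = (X*14)/3 = (14*X)/3 = 14*X/3)
1/(G(-218, 215) + u(-158)) = 1/((14/3)*(-218) - 158) = 1/(-3052/3 - 158) = 1/(-3526/3) = -3/3526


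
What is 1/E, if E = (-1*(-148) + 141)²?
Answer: 1/83521 ≈ 1.1973e-5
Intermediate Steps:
E = 83521 (E = (148 + 141)² = 289² = 83521)
1/E = 1/83521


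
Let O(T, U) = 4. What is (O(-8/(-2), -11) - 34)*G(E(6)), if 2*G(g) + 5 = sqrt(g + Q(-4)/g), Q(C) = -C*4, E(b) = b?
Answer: 75 - 5*sqrt(78) ≈ 30.841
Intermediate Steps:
Q(C) = -4*C
G(g) = -5/2 + sqrt(g + 16/g)/2 (G(g) = -5/2 + sqrt(g + (-4*(-4))/g)/2 = -5/2 + sqrt(g + 16/g)/2)
(O(-8/(-2), -11) - 34)*G(E(6)) = (4 - 34)*(-5/2 + sqrt((16 + 6**2)/6)/2) = -30*(-5/2 + sqrt((16 + 36)/6)/2) = -30*(-5/2 + sqrt((1/6)*52)/2) = -30*(-5/2 + sqrt(26/3)/2) = -30*(-5/2 + (sqrt(78)/3)/2) = -30*(-5/2 + sqrt(78)/6) = 75 - 5*sqrt(78)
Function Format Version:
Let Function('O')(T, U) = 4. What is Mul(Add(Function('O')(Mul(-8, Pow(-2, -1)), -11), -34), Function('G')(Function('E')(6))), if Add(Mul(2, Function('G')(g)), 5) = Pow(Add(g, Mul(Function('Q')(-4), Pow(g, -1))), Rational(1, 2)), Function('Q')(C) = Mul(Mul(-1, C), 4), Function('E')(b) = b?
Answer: Add(75, Mul(-5, Pow(78, Rational(1, 2)))) ≈ 30.841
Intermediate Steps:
Function('Q')(C) = Mul(-4, C)
Function('G')(g) = Add(Rational(-5, 2), Mul(Rational(1, 2), Pow(Add(g, Mul(16, Pow(g, -1))), Rational(1, 2)))) (Function('G')(g) = Add(Rational(-5, 2), Mul(Rational(1, 2), Pow(Add(g, Mul(Mul(-4, -4), Pow(g, -1))), Rational(1, 2)))) = Add(Rational(-5, 2), Mul(Rational(1, 2), Pow(Add(g, Mul(16, Pow(g, -1))), Rational(1, 2)))))
Mul(Add(Function('O')(Mul(-8, Pow(-2, -1)), -11), -34), Function('G')(Function('E')(6))) = Mul(Add(4, -34), Add(Rational(-5, 2), Mul(Rational(1, 2), Pow(Mul(Pow(6, -1), Add(16, Pow(6, 2))), Rational(1, 2))))) = Mul(-30, Add(Rational(-5, 2), Mul(Rational(1, 2), Pow(Mul(Rational(1, 6), Add(16, 36)), Rational(1, 2))))) = Mul(-30, Add(Rational(-5, 2), Mul(Rational(1, 2), Pow(Mul(Rational(1, 6), 52), Rational(1, 2))))) = Mul(-30, Add(Rational(-5, 2), Mul(Rational(1, 2), Pow(Rational(26, 3), Rational(1, 2))))) = Mul(-30, Add(Rational(-5, 2), Mul(Rational(1, 2), Mul(Rational(1, 3), Pow(78, Rational(1, 2)))))) = Mul(-30, Add(Rational(-5, 2), Mul(Rational(1, 6), Pow(78, Rational(1, 2))))) = Add(75, Mul(-5, Pow(78, Rational(1, 2))))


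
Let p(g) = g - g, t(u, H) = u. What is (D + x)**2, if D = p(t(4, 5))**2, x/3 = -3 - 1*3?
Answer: 324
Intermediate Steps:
p(g) = 0
x = -18 (x = 3*(-3 - 1*3) = 3*(-3 - 3) = 3*(-6) = -18)
D = 0 (D = 0**2 = 0)
(D + x)**2 = (0 - 18)**2 = (-18)**2 = 324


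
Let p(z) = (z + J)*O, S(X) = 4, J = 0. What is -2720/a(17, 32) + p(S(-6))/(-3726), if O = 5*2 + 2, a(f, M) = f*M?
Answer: -3113/621 ≈ -5.0129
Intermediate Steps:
a(f, M) = M*f
O = 12 (O = 10 + 2 = 12)
p(z) = 12*z (p(z) = (z + 0)*12 = z*12 = 12*z)
-2720/a(17, 32) + p(S(-6))/(-3726) = -2720/(32*17) + (12*4)/(-3726) = -2720/544 + 48*(-1/3726) = -2720*1/544 - 8/621 = -5 - 8/621 = -3113/621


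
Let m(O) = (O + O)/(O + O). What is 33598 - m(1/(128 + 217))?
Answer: 33597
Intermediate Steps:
m(O) = 1 (m(O) = (2*O)/((2*O)) = (2*O)*(1/(2*O)) = 1)
33598 - m(1/(128 + 217)) = 33598 - 1*1 = 33598 - 1 = 33597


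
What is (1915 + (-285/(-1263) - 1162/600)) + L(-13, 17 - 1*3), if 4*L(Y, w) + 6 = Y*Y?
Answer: 61698781/31575 ≈ 1954.0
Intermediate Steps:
L(Y, w) = -3/2 + Y**2/4 (L(Y, w) = -3/2 + (Y*Y)/4 = -3/2 + Y**2/4)
(1915 + (-285/(-1263) - 1162/600)) + L(-13, 17 - 1*3) = (1915 + (-285/(-1263) - 1162/600)) + (-3/2 + (1/4)*(-13)**2) = (1915 + (-285*(-1/1263) - 1162*1/600)) + (-3/2 + (1/4)*169) = (1915 + (95/421 - 581/300)) + (-3/2 + 169/4) = (1915 - 216101/126300) + 163/4 = 241648399/126300 + 163/4 = 61698781/31575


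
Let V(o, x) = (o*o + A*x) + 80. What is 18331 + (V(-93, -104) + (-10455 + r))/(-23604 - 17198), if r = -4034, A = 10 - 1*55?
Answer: 373971271/20401 ≈ 18331.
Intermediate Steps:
A = -45 (A = 10 - 55 = -45)
V(o, x) = 80 + o² - 45*x (V(o, x) = (o*o - 45*x) + 80 = (o² - 45*x) + 80 = 80 + o² - 45*x)
18331 + (V(-93, -104) + (-10455 + r))/(-23604 - 17198) = 18331 + ((80 + (-93)² - 45*(-104)) + (-10455 - 4034))/(-23604 - 17198) = 18331 + ((80 + 8649 + 4680) - 14489)/(-40802) = 18331 + (13409 - 14489)*(-1/40802) = 18331 - 1080*(-1/40802) = 18331 + 540/20401 = 373971271/20401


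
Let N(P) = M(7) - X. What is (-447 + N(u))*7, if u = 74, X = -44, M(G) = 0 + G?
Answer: -2772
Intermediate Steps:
M(G) = G
N(P) = 51 (N(P) = 7 - 1*(-44) = 7 + 44 = 51)
(-447 + N(u))*7 = (-447 + 51)*7 = -396*7 = -2772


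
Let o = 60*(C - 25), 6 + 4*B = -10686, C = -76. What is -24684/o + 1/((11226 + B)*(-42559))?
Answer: 748762659734/183823599135 ≈ 4.0733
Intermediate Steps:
B = -2673 (B = -3/2 + (1/4)*(-10686) = -3/2 - 5343/2 = -2673)
o = -6060 (o = 60*(-76 - 25) = 60*(-101) = -6060)
-24684/o + 1/((11226 + B)*(-42559)) = -24684/(-6060) + 1/((11226 - 2673)*(-42559)) = -24684*(-1/6060) - 1/42559/8553 = 2057/505 + (1/8553)*(-1/42559) = 2057/505 - 1/364007127 = 748762659734/183823599135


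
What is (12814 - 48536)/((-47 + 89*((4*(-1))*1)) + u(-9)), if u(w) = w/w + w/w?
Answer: 35722/401 ≈ 89.082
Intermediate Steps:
u(w) = 2 (u(w) = 1 + 1 = 2)
(12814 - 48536)/((-47 + 89*((4*(-1))*1)) + u(-9)) = (12814 - 48536)/((-47 + 89*((4*(-1))*1)) + 2) = -35722/((-47 + 89*(-4*1)) + 2) = -35722/((-47 + 89*(-4)) + 2) = -35722/((-47 - 356) + 2) = -35722/(-403 + 2) = -35722/(-401) = -35722*(-1/401) = 35722/401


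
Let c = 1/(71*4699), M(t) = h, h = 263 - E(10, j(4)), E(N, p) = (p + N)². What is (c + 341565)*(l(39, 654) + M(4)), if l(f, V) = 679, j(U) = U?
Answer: 85011168081956/333629 ≈ 2.5481e+8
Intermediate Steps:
E(N, p) = (N + p)²
h = 67 (h = 263 - (10 + 4)² = 263 - 1*14² = 263 - 1*196 = 263 - 196 = 67)
M(t) = 67
c = 1/333629 ≈ 2.9973e-6
(c + 341565)*(l(39, 654) + M(4)) = (1/333629 + 341565)*(679 + 67) = (113955989386/333629)*746 = 85011168081956/333629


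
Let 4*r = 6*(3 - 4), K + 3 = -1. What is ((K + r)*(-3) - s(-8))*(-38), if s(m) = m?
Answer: -931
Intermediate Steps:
K = -4 (K = -3 - 1 = -4)
r = -3/2 (r = (6*(3 - 4))/4 = (6*(-1))/4 = (¼)*(-6) = -3/2 ≈ -1.5000)
((K + r)*(-3) - s(-8))*(-38) = ((-4 - 3/2)*(-3) - 1*(-8))*(-38) = (-11/2*(-3) + 8)*(-38) = (33/2 + 8)*(-38) = (49/2)*(-38) = -931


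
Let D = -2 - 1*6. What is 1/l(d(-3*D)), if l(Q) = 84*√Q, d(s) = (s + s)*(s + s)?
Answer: 1/4032 ≈ 0.00024802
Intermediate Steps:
D = -8 (D = -2 - 6 = -8)
d(s) = 4*s² (d(s) = (2*s)*(2*s) = 4*s²)
1/l(d(-3*D)) = 1/(84*√(4*(-3*(-8))²)) = 1/(84*√(4*24²)) = 1/(84*√(4*576)) = 1/(84*√2304) = 1/(84*48) = 1/4032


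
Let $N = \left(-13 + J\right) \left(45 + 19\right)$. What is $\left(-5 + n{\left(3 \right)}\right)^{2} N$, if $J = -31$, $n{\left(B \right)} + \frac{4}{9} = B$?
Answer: $- \frac{1362944}{81} \approx -16826.0$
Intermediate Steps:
$n{\left(B \right)} = - \frac{4}{9} + B$
$N = -2816$ ($N = \left(-13 - 31\right) \left(45 + 19\right) = \left(-44\right) 64 = -2816$)
$\left(-5 + n{\left(3 \right)}\right)^{2} N = \left(-5 + \left(- \frac{4}{9} + 3\right)\right)^{2} \left(-2816\right) = \left(-5 + \frac{23}{9}\right)^{2} \left(-2816\right) = \left(- \frac{22}{9}\right)^{2} \left(-2816\right) = \frac{484}{81} \left(-2816\right) = - \frac{1362944}{81}$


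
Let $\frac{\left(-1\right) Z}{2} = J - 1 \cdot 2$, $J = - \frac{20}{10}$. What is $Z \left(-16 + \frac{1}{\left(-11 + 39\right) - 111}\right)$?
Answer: $- \frac{10632}{83} \approx -128.1$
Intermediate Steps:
$J = -2$ ($J = \left(-20\right) \frac{1}{10} = -2$)
$Z = 8$ ($Z = - 2 \left(-2 - 1 \cdot 2\right) = - 2 \left(-2 - 2\right) = \left(-2\right) \left(-4\right) = 8$)
$Z \left(-16 + \frac{1}{\left(-11 + 39\right) - 111}\right) = 8 \left(-16 + \frac{1}{\left(-11 + 39\right) - 111}\right) = 8 \left(-16 + \frac{1}{28 - 111}\right) = 8 \left(-16 + \frac{1}{-83}\right) = 8 \left(-16 - \frac{1}{83}\right) = 8 \left(- \frac{1329}{83}\right) = - \frac{10632}{83}$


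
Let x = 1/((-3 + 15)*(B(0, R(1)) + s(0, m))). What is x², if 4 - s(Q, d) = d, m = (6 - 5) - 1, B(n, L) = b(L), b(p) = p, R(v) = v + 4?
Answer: 1/11664 ≈ 8.5734e-5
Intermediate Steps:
R(v) = 4 + v
B(n, L) = L
m = 0 (m = 1 - 1 = 0)
s(Q, d) = 4 - d
x = 1/108 (x = 1/((-3 + 15)*((4 + 1) + (4 - 1*0))) = 1/(12*(5 + (4 + 0))) = 1/(12*(5 + 4)) = 1/(12*9) = 1/108 ≈ 0.0092593)
x² = (1/108)² = 1/11664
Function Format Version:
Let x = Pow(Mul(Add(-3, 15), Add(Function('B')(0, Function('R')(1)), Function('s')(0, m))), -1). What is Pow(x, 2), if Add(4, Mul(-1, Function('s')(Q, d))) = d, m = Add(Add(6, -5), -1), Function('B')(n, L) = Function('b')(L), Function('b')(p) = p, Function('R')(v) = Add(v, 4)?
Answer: Rational(1, 11664) ≈ 8.5734e-5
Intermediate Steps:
Function('R')(v) = Add(4, v)
Function('B')(n, L) = L
m = 0 (m = Add(1, -1) = 0)
Function('s')(Q, d) = Add(4, Mul(-1, d))
x = Rational(1, 108) (x = Pow(Mul(Add(-3, 15), Add(Add(4, 1), Add(4, Mul(-1, 0)))), -1) = Pow(Mul(12, Add(5, Add(4, 0))), -1) = Pow(Mul(12, Add(5, 4)), -1) = Pow(Mul(12, 9), -1) = Pow(108, -1) = Rational(1, 108) ≈ 0.0092593)
Pow(x, 2) = Pow(Rational(1, 108), 2) = Rational(1, 11664)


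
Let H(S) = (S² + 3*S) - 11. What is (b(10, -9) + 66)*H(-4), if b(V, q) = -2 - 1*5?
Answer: -413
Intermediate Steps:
H(S) = -11 + S² + 3*S
b(V, q) = -7 (b(V, q) = -2 - 5 = -7)
(b(10, -9) + 66)*H(-4) = (-7 + 66)*(-11 + (-4)² + 3*(-4)) = 59*(-11 + 16 - 12) = 59*(-7) = -413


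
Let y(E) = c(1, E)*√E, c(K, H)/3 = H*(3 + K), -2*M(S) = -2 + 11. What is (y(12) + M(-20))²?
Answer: 995409/4 - 2592*√3 ≈ 2.4436e+5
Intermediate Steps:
M(S) = -9/2 (M(S) = -(-2 + 11)/2 = -½*9 = -9/2)
c(K, H) = 3*H*(3 + K) (c(K, H) = 3*(H*(3 + K)) = 3*H*(3 + K))
y(E) = 12*E^(3/2) (y(E) = (3*E*(3 + 1))*√E = (3*E*4)*√E = (12*E)*√E = 12*E^(3/2))
(y(12) + M(-20))² = (12*12^(3/2) - 9/2)² = (12*(24*√3) - 9/2)² = (288*√3 - 9/2)² = (-9/2 + 288*√3)²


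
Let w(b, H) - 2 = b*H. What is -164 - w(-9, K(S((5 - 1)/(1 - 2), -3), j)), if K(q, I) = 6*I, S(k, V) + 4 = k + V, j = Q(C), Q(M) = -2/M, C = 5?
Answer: -938/5 ≈ -187.60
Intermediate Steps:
j = -2/5 ≈ -0.40000
S(k, V) = -4 + V + k (S(k, V) = -4 + (k + V) = -4 + (V + k) = -4 + V + k)
w(b, H) = 2 + H*b (w(b, H) = 2 + b*H = 2 + H*b)
-164 - w(-9, K(S((5 - 1)/(1 - 2), -3), j)) = -164 - (2 + (6*(-2/5))*(-9)) = -164 - (2 - 12/5*(-9)) = -164 - (2 + 108/5) = -164 - 1*118/5 = -164 - 118/5 = -938/5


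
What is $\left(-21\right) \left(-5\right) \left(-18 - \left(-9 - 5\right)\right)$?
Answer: $-420$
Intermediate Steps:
$\left(-21\right) \left(-5\right) \left(-18 - \left(-9 - 5\right)\right) = 105 \left(-18 - -14\right) = 105 \left(-18 + 14\right) = 105 \left(-4\right) = -420$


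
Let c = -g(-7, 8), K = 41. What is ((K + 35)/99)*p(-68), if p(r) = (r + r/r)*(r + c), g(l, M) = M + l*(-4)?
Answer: 529568/99 ≈ 5349.2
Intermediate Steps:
g(l, M) = M - 4*l
c = -36 (c = -(8 - 4*(-7)) = -(8 + 28) = -1*36 = -36)
p(r) = (1 + r)*(-36 + r) (p(r) = (r + r/r)*(r - 36) = (r + 1)*(-36 + r) = (1 + r)*(-36 + r))
((K + 35)/99)*p(-68) = ((41 + 35)/99)*(-36 + (-68)² - 35*(-68)) = (76*(1/99))*(-36 + 4624 + 2380) = (76/99)*6968 = 529568/99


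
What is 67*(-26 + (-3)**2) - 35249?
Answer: -36388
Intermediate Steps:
67*(-26 + (-3)**2) - 35249 = 67*(-26 + 9) - 35249 = 67*(-17) - 35249 = -1139 - 35249 = -36388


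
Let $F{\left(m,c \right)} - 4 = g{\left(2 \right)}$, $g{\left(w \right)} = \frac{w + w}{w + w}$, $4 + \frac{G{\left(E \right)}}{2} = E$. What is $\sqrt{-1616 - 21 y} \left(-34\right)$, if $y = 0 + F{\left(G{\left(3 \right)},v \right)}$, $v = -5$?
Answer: $- 34 i \sqrt{1721} \approx - 1410.5 i$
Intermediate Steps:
$G{\left(E \right)} = -8 + 2 E$
$g{\left(w \right)} = 1$ ($g{\left(w \right)} = \frac{2 w}{2 w} = 2 w \frac{1}{2 w} = 1$)
$F{\left(m,c \right)} = 5$ ($F{\left(m,c \right)} = 4 + 1 = 5$)
$y = 5$ ($y = 0 + 5 = 5$)
$\sqrt{-1616 - 21 y} \left(-34\right) = \sqrt{-1616 - 105} \left(-34\right) = \sqrt{-1721} \left(-34\right) = i \sqrt{1721} \left(-34\right) = - 34 i \sqrt{1721}$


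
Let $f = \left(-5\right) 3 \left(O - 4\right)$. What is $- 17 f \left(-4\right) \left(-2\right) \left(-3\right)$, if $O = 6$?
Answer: $-12240$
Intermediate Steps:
$f = -30$ ($f = \left(-5\right) 3 \left(6 - 4\right) = \left(-15\right) 2 = -30$)
$- 17 f \left(-4\right) \left(-2\right) \left(-3\right) = \left(-17\right) \left(-30\right) \left(-4\right) \left(-2\right) \left(-3\right) = 510 \cdot 8 \left(-3\right) = 510 \left(-24\right) = -12240$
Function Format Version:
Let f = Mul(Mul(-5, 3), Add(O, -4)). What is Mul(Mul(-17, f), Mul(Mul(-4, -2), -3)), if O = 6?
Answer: -12240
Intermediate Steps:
f = -30 (f = Mul(Mul(-5, 3), Add(6, -4)) = Mul(-15, 2) = -30)
Mul(Mul(-17, f), Mul(Mul(-4, -2), -3)) = Mul(Mul(-17, -30), Mul(Mul(-4, -2), -3)) = Mul(510, Mul(8, -3)) = Mul(510, -24) = -12240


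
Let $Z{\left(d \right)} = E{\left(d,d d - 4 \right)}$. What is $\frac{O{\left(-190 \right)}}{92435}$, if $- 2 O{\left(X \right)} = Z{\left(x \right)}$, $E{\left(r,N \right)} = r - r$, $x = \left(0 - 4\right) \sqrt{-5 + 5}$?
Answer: $0$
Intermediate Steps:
$x = 0$ ($x = - 4 \sqrt{0} = \left(-4\right) 0 = 0$)
$E{\left(r,N \right)} = 0$
$Z{\left(d \right)} = 0$
$O{\left(X \right)} = 0$ ($O{\left(X \right)} = \left(- \frac{1}{2}\right) 0 = 0$)
$\frac{O{\left(-190 \right)}}{92435} = \frac{0}{92435} = 0 \cdot \frac{1}{92435} = 0$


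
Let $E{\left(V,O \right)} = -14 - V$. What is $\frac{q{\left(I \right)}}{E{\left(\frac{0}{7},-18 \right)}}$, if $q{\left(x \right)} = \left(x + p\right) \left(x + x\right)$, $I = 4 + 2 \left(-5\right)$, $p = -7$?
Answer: $- \frac{78}{7} \approx -11.143$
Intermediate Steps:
$I = -6$ ($I = 4 - 10 = -6$)
$q{\left(x \right)} = 2 x \left(-7 + x\right)$ ($q{\left(x \right)} = \left(x - 7\right) \left(x + x\right) = \left(-7 + x\right) 2 x = 2 x \left(-7 + x\right)$)
$\frac{q{\left(I \right)}}{E{\left(\frac{0}{7},-18 \right)}} = \frac{2 \left(-6\right) \left(-7 - 6\right)}{-14 - \frac{0}{7}} = \frac{2 \left(-6\right) \left(-13\right)}{-14 - 0 \cdot \frac{1}{7}} = \frac{156}{-14 - 0} = \frac{156}{-14 + 0} = \frac{156}{-14} = 156 \left(- \frac{1}{14}\right) = - \frac{78}{7}$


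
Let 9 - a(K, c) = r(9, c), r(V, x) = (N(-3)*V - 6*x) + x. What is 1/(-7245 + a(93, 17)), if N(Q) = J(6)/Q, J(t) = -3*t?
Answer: -1/7205 ≈ -0.00013879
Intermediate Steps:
N(Q) = -18/Q (N(Q) = (-3*6)/Q = -18/Q)
r(V, x) = -5*x + 6*V (r(V, x) = ((-18/(-3))*V - 6*x) + x = ((-18*(-1/3))*V - 6*x) + x = (6*V - 6*x) + x = (-6*x + 6*V) + x = -5*x + 6*V)
a(K, c) = -45 + 5*c (a(K, c) = 9 - (-5*c + 6*9) = 9 - (-5*c + 54) = 9 - (54 - 5*c) = 9 + (-54 + 5*c) = -45 + 5*c)
1/(-7245 + a(93, 17)) = 1/(-7245 + (-45 + 5*17)) = 1/(-7245 + (-45 + 85)) = 1/(-7245 + 40) = 1/(-7205) = -1/7205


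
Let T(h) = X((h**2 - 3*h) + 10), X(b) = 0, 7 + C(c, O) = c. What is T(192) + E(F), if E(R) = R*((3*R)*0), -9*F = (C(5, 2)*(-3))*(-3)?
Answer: 0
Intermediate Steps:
C(c, O) = -7 + c
F = 2 (F = -(-7 + 5)*(-3)*(-3)/9 = -(-2*(-3))*(-3)/9 = -2*(-3)/3 = -1/9*(-18) = 2)
T(h) = 0
E(R) = 0 (E(R) = R*0 = 0)
T(192) + E(F) = 0 + 0 = 0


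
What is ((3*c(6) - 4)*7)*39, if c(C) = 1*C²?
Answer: 28392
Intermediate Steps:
c(C) = C²
((3*c(6) - 4)*7)*39 = ((3*6² - 4)*7)*39 = ((3*36 - 4)*7)*39 = ((108 - 4)*7)*39 = (104*7)*39 = 728*39 = 28392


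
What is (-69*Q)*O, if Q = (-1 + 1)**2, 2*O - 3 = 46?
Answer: 0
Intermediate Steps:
O = 49/2 (O = 3/2 + (1/2)*46 = 3/2 + 23 = 49/2 ≈ 24.500)
Q = 0 (Q = 0**2 = 0)
(-69*Q)*O = -69*0*(49/2) = 0*(49/2) = 0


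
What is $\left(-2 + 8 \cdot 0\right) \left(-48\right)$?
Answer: $96$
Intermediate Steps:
$\left(-2 + 8 \cdot 0\right) \left(-48\right) = \left(-2 + 0\right) \left(-48\right) = \left(-2\right) \left(-48\right) = 96$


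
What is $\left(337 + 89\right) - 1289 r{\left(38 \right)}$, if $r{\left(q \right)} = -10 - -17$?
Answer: $-8597$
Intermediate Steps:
$r{\left(q \right)} = 7$ ($r{\left(q \right)} = -10 + 17 = 7$)
$\left(337 + 89\right) - 1289 r{\left(38 \right)} = \left(337 + 89\right) - 9023 = 426 - 9023 = -8597$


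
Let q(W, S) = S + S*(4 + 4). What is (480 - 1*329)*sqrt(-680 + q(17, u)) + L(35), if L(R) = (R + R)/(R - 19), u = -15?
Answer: 35/8 + 151*I*sqrt(815) ≈ 4.375 + 4310.8*I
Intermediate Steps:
q(W, S) = 9*S (q(W, S) = S + S*8 = S + 8*S = 9*S)
L(R) = 2*R/(-19 + R) (L(R) = (2*R)/(-19 + R) = 2*R/(-19 + R))
(480 - 1*329)*sqrt(-680 + q(17, u)) + L(35) = (480 - 1*329)*sqrt(-680 + 9*(-15)) + 2*35/(-19 + 35) = (480 - 329)*sqrt(-680 - 135) + 2*35/16 = 151*sqrt(-815) + 2*35*(1/16) = 151*(I*sqrt(815)) + 35/8 = 151*I*sqrt(815) + 35/8 = 35/8 + 151*I*sqrt(815)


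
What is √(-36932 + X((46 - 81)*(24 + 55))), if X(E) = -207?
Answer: I*√37139 ≈ 192.71*I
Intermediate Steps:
√(-36932 + X((46 - 81)*(24 + 55))) = √(-36932 - 207) = √(-37139) = I*√37139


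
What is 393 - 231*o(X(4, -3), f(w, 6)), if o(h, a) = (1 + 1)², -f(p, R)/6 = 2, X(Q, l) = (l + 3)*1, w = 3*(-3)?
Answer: -531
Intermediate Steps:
w = -9
X(Q, l) = 3 + l (X(Q, l) = (3 + l)*1 = 3 + l)
f(p, R) = -12 (f(p, R) = -6*2 = -12)
o(h, a) = 4 (o(h, a) = 2² = 4)
393 - 231*o(X(4, -3), f(w, 6)) = 393 - 231*4 = 393 - 924 = -531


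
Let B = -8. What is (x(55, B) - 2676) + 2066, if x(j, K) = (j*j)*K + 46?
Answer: -24764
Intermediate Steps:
x(j, K) = 46 + K*j**2 (x(j, K) = j**2*K + 46 = K*j**2 + 46 = 46 + K*j**2)
(x(55, B) - 2676) + 2066 = ((46 - 8*55**2) - 2676) + 2066 = ((46 - 8*3025) - 2676) + 2066 = ((46 - 24200) - 2676) + 2066 = (-24154 - 2676) + 2066 = -26830 + 2066 = -24764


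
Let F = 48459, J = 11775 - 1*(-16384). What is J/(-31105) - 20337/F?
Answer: -665713122/502439065 ≈ -1.3250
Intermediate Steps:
J = 28159 (J = 11775 + 16384 = 28159)
J/(-31105) - 20337/F = 28159/(-31105) - 20337/48459 = 28159*(-1/31105) - 20337*1/48459 = -28159/31105 - 6779/16153 = -665713122/502439065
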